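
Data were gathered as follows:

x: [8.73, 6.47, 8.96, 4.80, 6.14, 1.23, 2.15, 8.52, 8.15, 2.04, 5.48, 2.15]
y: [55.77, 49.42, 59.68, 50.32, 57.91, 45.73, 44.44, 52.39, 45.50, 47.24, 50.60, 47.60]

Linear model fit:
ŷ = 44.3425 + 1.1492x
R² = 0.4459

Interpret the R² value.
About 44.59% of the variability in y is accounted for by the regression on x (R² = 0.4459) — a moderate linear fit.

R² = 1 − SS_res/SS_tot compares the residual scatter to the total scatter of y about its mean.

Here R² = 0.4459:
- Explained: 44.59% of the variation in y
- Unexplained (residual): 100% − 44.59% = 55.41%
- Rule of thumb (below 0.3 weak; 0.3 to below 0.7 moderate; 0.7 and above strong) → moderate

Equivalently, for simple linear regression R² = r², so |r| = √0.4459 ≈ 0.6678.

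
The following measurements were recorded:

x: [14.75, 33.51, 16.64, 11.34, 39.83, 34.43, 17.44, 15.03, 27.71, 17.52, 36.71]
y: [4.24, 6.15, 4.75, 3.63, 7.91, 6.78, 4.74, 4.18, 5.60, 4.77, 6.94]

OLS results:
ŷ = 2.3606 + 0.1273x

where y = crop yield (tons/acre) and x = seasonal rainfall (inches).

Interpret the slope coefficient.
On average, crop yield is about 0.1273 tons/acre higher for every extra inch of rainfall.

β₁ = 0.1273 is the change in predicted crop yield (tons/acre) per additional inch of rainfall.

Interpretation:
- Rainfall up by 1 inch → predicted crop yield increases by 0.1273 tons/acre
- The effect is assumed constant over the observed range of x (linearity)
- The sign (+) gives the direction; the magnitude 0.1273 gives the size of the effect per inch

(β₀ = 2.3606 is the fitted value at x = 0 and is not part of the slope interpretation.)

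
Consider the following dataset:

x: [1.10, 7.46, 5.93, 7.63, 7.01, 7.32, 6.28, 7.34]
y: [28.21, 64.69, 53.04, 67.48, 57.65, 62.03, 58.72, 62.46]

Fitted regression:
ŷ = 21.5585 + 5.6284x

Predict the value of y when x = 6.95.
ŷ = 60.6759

To predict y for x = 6.95, substitute into the regression equation:

ŷ = 21.5585 + 5.6284 × 6.95
ŷ = 21.5585 + 39.1174
ŷ = 60.6759

This is the fitted mean response at that x — an individual observation would come with a wider prediction interval.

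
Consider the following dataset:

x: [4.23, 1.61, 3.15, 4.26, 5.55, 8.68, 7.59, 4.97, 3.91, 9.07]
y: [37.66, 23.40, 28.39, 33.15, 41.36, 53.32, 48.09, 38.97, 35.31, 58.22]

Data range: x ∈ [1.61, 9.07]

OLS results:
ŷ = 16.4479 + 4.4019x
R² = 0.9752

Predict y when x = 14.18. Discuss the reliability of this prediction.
ŷ = 78.8668 (extrapolation — x = 14.18 lies outside [1.61, 9.07], so reliability is low).

Prediction calculation:
ŷ = 16.4479 + 4.4019 × 14.18
ŷ = 78.8668

Reliability:
- Data range: x ∈ [1.61, 9.07]
- Prediction point: x = 14.18 is 5.11 units above the observed range → this is EXTRAPOLATION, not interpolation

Why that matters here:
- The standard error of prediction grows with (x − x̄)², and x = 14.18 is far from x̄ = 5.30
- Real relationships often flatten, saturate, or turn nonlinear at extremes
- The linear relationship may not hold outside the observed range

The R² = 0.9752 only validates the fit within [1.61, 9.07]; treat ŷ = 78.8668 with caution.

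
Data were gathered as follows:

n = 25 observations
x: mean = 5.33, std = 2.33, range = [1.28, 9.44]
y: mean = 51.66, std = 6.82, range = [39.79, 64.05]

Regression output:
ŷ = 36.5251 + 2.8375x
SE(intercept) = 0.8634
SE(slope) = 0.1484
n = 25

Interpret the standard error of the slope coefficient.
The slope 2.8375 is pinned down to within about ±0.1484 (one SE) by these data — relative uncertainty 5.2%, i.e. precise.

SE(β̂₁) = 0.1484 says: if we drew many samples of n = 25 from the same population and refit each time, the fitted slopes would scatter with a standard deviation of roughly 0.1484 around the true β₁.

Relative precision:
- SE / |β̂₁| = 0.1484 / 2.8375 = 5.2%
- Rule of thumb (under 20%: precise; 20% to under 50%: moderately precise; 50% or more: imprecise) → precise

Link to interval estimation: a confidence interval for β₁ is β̂₁ ± t* × 0.1484, so SE sets the half-width per unit of t*.

What drives SE(β̂₁): more residual scatter → larger SE; larger n (here n = 25) → smaller SE.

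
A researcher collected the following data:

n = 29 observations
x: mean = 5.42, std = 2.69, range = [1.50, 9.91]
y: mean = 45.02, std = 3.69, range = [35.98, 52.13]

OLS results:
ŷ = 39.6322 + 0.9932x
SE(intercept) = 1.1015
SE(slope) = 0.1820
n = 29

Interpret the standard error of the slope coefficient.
The slope 0.9932 is pinned down to within about ±0.1820 (one SE) by these data — relative uncertainty 18.3%, i.e. precise.

What SE measures:
- The standard error quantifies the sampling variability of the coefficient estimate
- It is the estimated standard deviation of β̂₁ across hypothetical repeated samples of the same size
- Smaller SE → more precise estimate

Relative precision:
- SE / |β̂₁| = 0.1820 / 0.9932 = 18.3%
- Rule of thumb (under 20%: precise; 20% to under 50%: moderately precise; 50% or more: imprecise) → precise

Link to the t-test: t = β̂₁ / SE(β̂₁) = 0.9932 / 0.1820 = 5.4571, the statistic for H₀: β₁ = 0.

What drives SE(β̂₁): larger n (here n = 29) → smaller SE; wider spread of x values → smaller SE; more residual scatter → larger SE.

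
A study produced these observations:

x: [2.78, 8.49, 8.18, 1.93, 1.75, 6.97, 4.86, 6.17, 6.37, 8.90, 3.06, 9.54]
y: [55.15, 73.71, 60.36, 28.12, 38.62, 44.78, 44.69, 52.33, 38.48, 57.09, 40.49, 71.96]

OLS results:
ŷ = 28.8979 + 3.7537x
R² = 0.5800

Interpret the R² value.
About 58.00% of the variability in y is accounted for by the regression on x (R² = 0.5800) — a moderate linear fit.

The coefficient of determination R² is the fraction of the total variation in y that the fitted line accounts for.

Here R² = 0.5800:
- Explained: 58.00% of the variation in y
- Unexplained (residual): 100% − 58.00% = 42.00%
- Rule of thumb (below 0.3 weak; 0.3 to below 0.7 moderate; 0.7 and above strong) → moderate

Note: R² never decreases when predictors are added, so it should not be used alone to compare models of different size.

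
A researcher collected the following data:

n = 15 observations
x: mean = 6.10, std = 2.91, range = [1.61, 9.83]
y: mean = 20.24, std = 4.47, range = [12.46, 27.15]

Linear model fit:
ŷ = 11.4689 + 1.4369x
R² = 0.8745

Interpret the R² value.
About 87.45% of the variability in y is accounted for by the regression on x (R² = 0.8745) — a strong linear fit.

R² (coefficient of determination) measures the proportion of variance in y explained by the regression model.

Here R² = 0.8745:
- Explained: 87.45% of the variation in y
- Unexplained (residual): 100% − 87.45% = 12.55%
- Rule of thumb (below 0.3 weak; 0.3 to below 0.7 moderate; 0.7 and above strong) → strong

Calculation: R² = 1 − (SS_res / SS_tot), where SS_res is the sum of squared residuals and SS_tot the total sum of squares.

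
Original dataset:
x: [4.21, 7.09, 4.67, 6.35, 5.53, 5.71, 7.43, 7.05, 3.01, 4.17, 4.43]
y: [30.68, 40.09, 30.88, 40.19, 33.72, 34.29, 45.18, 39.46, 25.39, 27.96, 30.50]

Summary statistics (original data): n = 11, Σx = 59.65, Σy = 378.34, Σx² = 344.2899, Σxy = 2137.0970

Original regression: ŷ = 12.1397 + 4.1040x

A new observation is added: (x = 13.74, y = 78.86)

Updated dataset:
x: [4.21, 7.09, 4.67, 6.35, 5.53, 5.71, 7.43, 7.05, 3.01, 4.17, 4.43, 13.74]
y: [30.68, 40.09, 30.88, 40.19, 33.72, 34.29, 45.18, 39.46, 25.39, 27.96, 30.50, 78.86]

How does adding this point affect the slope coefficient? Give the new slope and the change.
The slope changes from 4.1040 to 5.0391 (change of +0.9351, or +22.8%).

The new point has HIGH LEVERAGE: x = 13.74 is far from the original mean x̄ = 59.65/11 ≈ 5.42 (original range [3.01, 7.43]).

Step 1: Update the sums with the new point (n goes from 11 to 12)
Σx  = 59.65 + 13.74 = 73.39
Σy  = 378.34 + 78.86 = 457.20
Σx² = 344.2899 + 13.74² = 344.2899 + 188.7876 = 533.0775
Σxy = 2137.0970 + 13.74×78.86 = 2137.0970 + 1083.5364 = 3220.6334

Step 2: Recompute the slope with b₁ = (nΣxy − ΣxΣy) / (nΣx² − (Σx)²)
Numerator   = 12×3220.6334 − 73.39×457.20 = 38647.6008 − 33553.9080 = 5093.6928
Denominator = 12×533.0775 − 73.39² = 6396.9300 − 5386.0921 = 1010.8379
b₁(new) = 5093.6928 / 1010.8379 = 5.0391

(Same formula on the original sums: (11×2137.0970 − 59.65×378.34) / (11×344.2899 − 59.65²) = 940.0860 / 229.0664 = 4.1040, matching the given fit.)

Step 3: Change in slope
Δβ₁ = 5.0391 − 4.1040 = +0.9351
Relative change = +0.9351 / 4.1040 × 100% = +22.8%
→ the slope increases when the point is added.

A high-leverage point only changes the slope if it is off the original line; here y = 78.86 is above the original trend, so the slope increases.
In practice: check such a point for data-entry or measurement error; refit with and without it and report both if conclusions differ.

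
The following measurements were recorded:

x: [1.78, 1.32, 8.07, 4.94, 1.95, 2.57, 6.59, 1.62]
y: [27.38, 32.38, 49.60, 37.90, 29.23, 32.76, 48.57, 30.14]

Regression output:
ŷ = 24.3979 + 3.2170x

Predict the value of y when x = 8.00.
ŷ = 50.1339

To predict y for x = 8.00, substitute into the regression equation:

ŷ = 24.3979 + 3.2170 × 8.00
ŷ = 24.3979 + 25.7360
ŷ = 50.1339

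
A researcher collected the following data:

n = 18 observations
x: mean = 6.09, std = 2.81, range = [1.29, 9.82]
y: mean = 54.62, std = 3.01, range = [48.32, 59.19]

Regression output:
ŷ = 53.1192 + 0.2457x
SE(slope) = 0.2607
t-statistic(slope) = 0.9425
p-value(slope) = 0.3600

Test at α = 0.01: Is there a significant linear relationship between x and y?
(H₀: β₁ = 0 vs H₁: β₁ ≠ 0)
Fail to reject H₀: p-value = 0.3600 ≥ α = 0.01. The linear relationship is not significant at the 1% level.

Hypothesis test for the slope coefficient:

H₀: β₁ = 0 (no linear relationship)
H₁: β₁ ≠ 0 (linear relationship exists)

Test statistic: t = β̂₁ / SE(β̂₁) = 0.2457 / 0.2607 = 0.9425

p = 0.3600: how often a slope estimate this far from 0 (in SE units) would arise by chance if β₁ were truly 0.

Decision rule: reject H₀ if p-value < α.
p-value = 0.3600 ≥ α = 0.01 → fail to reject H₀.

Conclusion: the linear association between x and y is not significant at the 1% level.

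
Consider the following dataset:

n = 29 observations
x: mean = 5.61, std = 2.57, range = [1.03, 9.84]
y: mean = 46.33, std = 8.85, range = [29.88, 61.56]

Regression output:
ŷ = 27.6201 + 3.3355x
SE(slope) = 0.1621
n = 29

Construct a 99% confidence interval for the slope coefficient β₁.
The 99% CI for β₁ is (2.8864, 3.7846)

Confidence interval for the slope:

The 99% CI for β₁ is: β̂₁ ± t*(α/2, n-2) × SE(β̂₁)

Step 1: Find critical t-value
- Confidence level = 0.99
- Degrees of freedom = n - 2 = 29 - 2 = 27
- t*(α/2, 27) = 2.7707

Step 2: Calculate margin of error
Margin = 2.7707 × 0.1621 = 0.4491

Step 3: Construct interval
CI = 3.3355 ± 0.4491
CI = (2.8864, 3.7846)

Interpretation: each one-unit increase in x is associated with a change in mean y of between 2.8864 and 3.7846, with 99% confidence.
Both endpoints are positive, so the data support a genuinely positive slope at this confidence level.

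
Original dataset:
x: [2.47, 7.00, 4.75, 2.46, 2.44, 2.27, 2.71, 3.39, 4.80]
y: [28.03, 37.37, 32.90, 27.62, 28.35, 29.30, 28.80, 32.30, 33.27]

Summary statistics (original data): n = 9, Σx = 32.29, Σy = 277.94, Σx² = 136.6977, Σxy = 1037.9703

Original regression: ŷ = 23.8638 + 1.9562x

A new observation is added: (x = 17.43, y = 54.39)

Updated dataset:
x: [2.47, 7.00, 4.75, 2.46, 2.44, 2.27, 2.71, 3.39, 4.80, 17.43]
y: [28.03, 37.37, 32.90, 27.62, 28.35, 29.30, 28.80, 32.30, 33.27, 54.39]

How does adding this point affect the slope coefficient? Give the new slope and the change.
Adding the point moves β₁ from 1.9562 to 1.7261, i.e. it decreases by 0.2301 (-11.8%).

x = 17.43 lies well outside the original x-range [2.27, 7.00] (x̄ ≈ 3.59), so this observation has high leverage and can move the slope substantially.

Step 1: Update the sums with the new point (n goes from 9 to 10)
Σx  = 32.29 + 17.43 = 49.72
Σy  = 277.94 + 54.39 = 332.33
Σx² = 136.6977 + 17.43² = 136.6977 + 303.8049 = 440.5026
Σxy = 1037.9703 + 17.43×54.39 = 1037.9703 + 948.0177 = 1985.9880

Step 2: Recompute the slope with b₁ = (nΣxy − ΣxΣy) / (nΣx² − (Σx)²)
Numerator   = 10×1985.9880 − 49.72×332.33 = 19859.8800 − 16523.4476 = 3336.4324
Denominator = 10×440.5026 − 49.72² = 4405.0260 − 2472.0784 = 1932.9476
b₁(new) = 3336.4324 / 1932.9476 = 1.7261

(Same formula on the original sums: (9×1037.9703 − 32.29×277.94) / (9×136.6977 − 32.29²) = 367.0501 / 187.6352 = 1.9562, matching the given fit.)

Step 3: Change in slope
Δβ₁ = 1.7261 − 1.9562 = -0.2301
Relative change = -0.2301 / 1.9562 × 100% = -11.8%
→ the slope decreases when the point is added.

A high-leverage point only changes the slope if it is off the original line; here y = 54.39 is below the original trend, so the slope decreases.
In practice: examine leverage (hᵢ) and Cook's distance rather than deleting it automatically; refit with and without it and report both if conclusions differ.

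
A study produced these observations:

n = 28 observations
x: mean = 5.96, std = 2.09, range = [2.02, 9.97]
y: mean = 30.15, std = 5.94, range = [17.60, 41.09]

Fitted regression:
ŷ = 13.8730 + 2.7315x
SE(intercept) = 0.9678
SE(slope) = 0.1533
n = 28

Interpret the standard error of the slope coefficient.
SE(slope) = 0.1533 measures the uncertainty in the estimated slope. The coefficient is estimated precisely (SE/|β̂₁| = 5.6%).

SE(β̂₁) = 0.1533 says: if we drew many samples of n = 28 from the same population and refit each time, the fitted slopes would scatter with a standard deviation of roughly 0.1533 around the true β₁.

Relative precision:
- SE / |β̂₁| = 0.1533 / 2.7315 = 5.6%
- Rule of thumb (under 20%: precise; 20% to under 50%: moderately precise; 50% or more: imprecise) → precise

Link to the t-test: t = β̂₁ / SE(β̂₁) = 2.7315 / 0.1533 = 17.8180, the statistic for H₀: β₁ = 0.

What drives SE(β̂₁): larger n (here n = 28) → smaller SE; wider spread of x values → smaller SE; more residual scatter → larger SE.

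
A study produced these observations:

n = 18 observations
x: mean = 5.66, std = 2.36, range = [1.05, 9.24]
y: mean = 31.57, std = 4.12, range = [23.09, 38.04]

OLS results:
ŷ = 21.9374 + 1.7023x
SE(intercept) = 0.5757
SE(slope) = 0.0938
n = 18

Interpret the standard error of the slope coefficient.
SE(β̂₁) = 0.0938 is the estimated standard deviation of the slope estimate across repeated samples; relative to β̂₁ = 1.7023 that is 5.5%, a precise estimate.

What SE measures:
- The standard error quantifies the sampling variability of the coefficient estimate
- It is the estimated standard deviation of β̂₁ across hypothetical repeated samples of the same size
- Smaller SE → more precise estimate

Relative precision:
- SE / |β̂₁| = 0.0938 / 1.7023 = 5.5%
- Rule of thumb (under 20%: precise; 20% to under 50%: moderately precise; 50% or more: imprecise) → precise

Rough 95% range (±2 SE): 1.7023 ± 0.1876 → (1.5147, 1.8899).

What drives SE(β̂₁): wider spread of x values → smaller SE; more residual scatter → larger SE.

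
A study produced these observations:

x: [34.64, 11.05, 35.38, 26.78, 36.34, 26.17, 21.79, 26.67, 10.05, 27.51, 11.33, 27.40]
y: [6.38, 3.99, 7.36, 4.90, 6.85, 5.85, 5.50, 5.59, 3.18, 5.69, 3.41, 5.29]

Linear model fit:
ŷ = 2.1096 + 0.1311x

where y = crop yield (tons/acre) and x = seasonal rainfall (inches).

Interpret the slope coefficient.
For each additional inch of rainfall, predicted crop yield increases by approximately 0.1311 tons/acre.

β₁ = 0.1311 is the change in predicted crop yield (tons/acre) per additional inch of rainfall.

Interpretation:
- Rainfall up by 1 inch → predicted crop yield increases by 0.1311 tons/acre
- This is a linear approximation: the same per-unit change is assumed across the whole observed x range
- The slope describes association in these data, not necessarily a causal effect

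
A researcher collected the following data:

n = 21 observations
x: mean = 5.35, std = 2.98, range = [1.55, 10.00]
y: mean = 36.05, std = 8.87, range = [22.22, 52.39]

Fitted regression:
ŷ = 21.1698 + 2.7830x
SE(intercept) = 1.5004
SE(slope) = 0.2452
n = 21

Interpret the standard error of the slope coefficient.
The slope 2.7830 is pinned down to within about ±0.2452 (one SE) by these data — relative uncertainty 8.8%, i.e. precise.

SE(β̂₁) = 0.2452 says: if we drew many samples of n = 21 from the same population and refit each time, the fitted slopes would scatter with a standard deviation of roughly 0.2452 around the true β₁.

Relative precision:
- SE / |β̂₁| = 0.2452 / 2.7830 = 8.8%
- Rule of thumb (under 20%: precise; 20% to under 50%: moderately precise; 50% or more: imprecise) → precise

Link to the t-test: t = β̂₁ / SE(β̂₁) = 2.7830 / 0.2452 = 11.3499, the statistic for H₀: β₁ = 0.

What drives SE(β̂₁): wider spread of x values → smaller SE.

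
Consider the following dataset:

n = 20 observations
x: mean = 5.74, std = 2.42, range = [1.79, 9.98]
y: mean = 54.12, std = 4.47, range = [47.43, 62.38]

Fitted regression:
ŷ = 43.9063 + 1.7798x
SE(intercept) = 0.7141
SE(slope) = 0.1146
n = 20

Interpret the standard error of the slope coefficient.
SE(β̂₁) = 0.1146 is the estimated standard deviation of the slope estimate across repeated samples; relative to β̂₁ = 1.7798 that is 6.4%, a precise estimate.

SE(β̂₁) = 0.1146 says: if we drew many samples of n = 20 from the same population and refit each time, the fitted slopes would scatter with a standard deviation of roughly 0.1146 around the true β₁.

Relative precision:
- SE / |β̂₁| = 0.1146 / 1.7798 = 6.4%
- Rule of thumb (under 20%: precise; 20% to under 50%: moderately precise; 50% or more: imprecise) → precise

Link to interval estimation: a confidence interval for β₁ is β̂₁ ± t* × 0.1146, so SE sets the half-width per unit of t*.

What drives SE(β̂₁): more residual scatter → larger SE; larger n (here n = 20) → smaller SE; wider spread of x values → smaller SE.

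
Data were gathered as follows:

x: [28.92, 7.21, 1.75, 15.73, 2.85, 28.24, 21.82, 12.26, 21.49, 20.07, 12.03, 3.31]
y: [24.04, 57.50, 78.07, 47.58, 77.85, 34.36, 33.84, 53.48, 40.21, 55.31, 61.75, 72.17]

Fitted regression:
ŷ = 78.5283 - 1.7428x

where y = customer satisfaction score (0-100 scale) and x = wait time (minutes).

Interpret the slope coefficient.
On average, satisfaction score is about 1.7428 points lower for every extra minute of wait time.

The slope coefficient β₁ = -1.7428 represents the marginal effect of wait time on satisfaction score.

Interpretation:
- Wait time up by 1 minute → predicted satisfaction score decreases by 1.7428 points
- The effect is assumed constant over the observed range of x (linearity)
- The sign (−) gives the direction; the magnitude 1.7428 gives the size of the effect per minute

(β₀ = 78.5283 is the fitted value at x = 0 and is not part of the slope interpretation.)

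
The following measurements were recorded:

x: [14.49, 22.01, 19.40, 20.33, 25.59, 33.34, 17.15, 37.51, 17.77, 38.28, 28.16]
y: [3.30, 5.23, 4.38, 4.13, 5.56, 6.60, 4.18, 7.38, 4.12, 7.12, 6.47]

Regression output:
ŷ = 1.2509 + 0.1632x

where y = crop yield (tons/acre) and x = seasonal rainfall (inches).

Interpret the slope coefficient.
For each additional inch of rainfall, predicted crop yield increases by approximately 0.1632 tons/acre.

The slope coefficient β₁ = 0.1632 represents the marginal effect of rainfall on crop yield.

Interpretation:
- Rainfall up by 1 inch → predicted crop yield increases by 0.1632 tons/acre
- This is a linear approximation: the same per-unit change is assumed across the whole observed x range
- The sign (+) gives the direction; the magnitude 0.1632 gives the size of the effect per inch

The intercept β₀ = 1.2509 is the predicted crop yield when rainfall = 0; since the smallest observed x is 14.49, this is an extrapolation and mainly anchors the line.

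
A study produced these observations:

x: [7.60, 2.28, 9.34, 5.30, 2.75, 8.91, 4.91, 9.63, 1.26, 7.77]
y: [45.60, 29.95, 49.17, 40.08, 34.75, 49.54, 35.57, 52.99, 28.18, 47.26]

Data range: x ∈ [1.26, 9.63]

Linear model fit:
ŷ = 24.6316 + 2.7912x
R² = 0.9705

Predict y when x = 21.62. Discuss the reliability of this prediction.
The equation gives ŷ = 84.9773; however x = 21.62 is 11.99 units above the observed range, so this extrapolated value should not be trusted.

Prediction calculation:
ŷ = 24.6316 + 2.7912 × 21.62
ŷ = 84.9773

Reliability:
- Data range: x ∈ [1.26, 9.63]
- Prediction point: x = 21.62 is 11.99 units above the observed range → this is EXTRAPOLATION, not interpolation

Why that matters here:
- The linear relationship may not hold outside the observed range
- Real relationships often flatten, saturate, or turn nonlinear at extremes
- The standard error of prediction grows with (x − x̄)², and x = 21.62 is far from x̄ = 5.97

Report the number if required, but flag clearly that it is an extrapolation.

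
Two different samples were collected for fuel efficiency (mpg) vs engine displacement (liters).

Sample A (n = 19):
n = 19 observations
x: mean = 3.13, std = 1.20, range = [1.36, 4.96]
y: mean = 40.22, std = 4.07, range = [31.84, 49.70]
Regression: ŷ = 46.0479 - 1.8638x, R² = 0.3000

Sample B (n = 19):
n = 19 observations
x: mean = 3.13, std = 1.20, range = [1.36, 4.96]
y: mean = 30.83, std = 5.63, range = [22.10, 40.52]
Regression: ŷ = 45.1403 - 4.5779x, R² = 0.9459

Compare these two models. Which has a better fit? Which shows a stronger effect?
Model B has the better fit (R² = 0.9459 vs 0.3000). Model B shows the stronger effect (|β₁| = 4.5779 vs 1.8638).

Model Comparison:

Goodness of fit (R²):
- Model A: R² = 0.3000 → 30.00% of variance in fuel efficiency explained
- Model B: R² = 0.9459 → 94.59% of variance in fuel efficiency explained
- 0.9459 > 0.3000 → Model B has the better fit

Which has the larger per-liter effect? (|β₁|)
- Model A: β₁ = -1.8638 → predicted fuel efficiency falls 1.8638 mpg per additional liter of engine displacement
- Model B: β₁ = -4.5779 → predicted fuel efficiency falls 4.5779 mpg per additional liter of engine displacement
- |-1.8638| < |-4.5779| → Model B shows the stronger marginal effect

Note: A steeper slope doesn't make a better model if the scatter around the line is large.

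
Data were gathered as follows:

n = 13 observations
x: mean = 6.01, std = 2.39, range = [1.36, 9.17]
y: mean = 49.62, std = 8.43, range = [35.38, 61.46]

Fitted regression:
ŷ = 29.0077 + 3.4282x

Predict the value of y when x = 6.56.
ŷ = 51.4967

x = 6.56 lies inside the observed range [1.36, 9.17], so the fitted equation applies directly:

ŷ = 29.0077 + 3.4282 × 6.56
ŷ = 29.0077 + 22.4890
ŷ = 51.4967

This is the fitted mean response at that x — an individual observation would come with a wider prediction interval.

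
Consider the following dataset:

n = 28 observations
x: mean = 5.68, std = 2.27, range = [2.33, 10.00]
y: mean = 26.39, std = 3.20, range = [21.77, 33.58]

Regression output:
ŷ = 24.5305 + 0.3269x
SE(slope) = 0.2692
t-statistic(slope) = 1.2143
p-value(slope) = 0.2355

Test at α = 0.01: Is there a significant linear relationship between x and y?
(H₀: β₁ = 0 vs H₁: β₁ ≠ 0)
Fail to reject H₀: p-value = 0.2355 ≥ α = 0.01. The linear relationship is not significant at the 1% level.

Hypothesis test for the slope coefficient:

H₀: β₁ = 0 (no linear relationship)
H₁: β₁ ≠ 0 (linear relationship exists)

Test statistic: t = β̂₁ / SE(β̂₁) = 0.3269 / 0.2692 = 1.2143

p = 0.2355: how often a slope estimate this far from 0 (in SE units) would arise by chance if β₁ were truly 0.

Decision rule: reject H₀ if p-value < α.
p-value = 0.2355 ≥ α = 0.01 → fail to reject H₀.

At α = 0.01 the data do not provide convincing evidence of a nonzero slope.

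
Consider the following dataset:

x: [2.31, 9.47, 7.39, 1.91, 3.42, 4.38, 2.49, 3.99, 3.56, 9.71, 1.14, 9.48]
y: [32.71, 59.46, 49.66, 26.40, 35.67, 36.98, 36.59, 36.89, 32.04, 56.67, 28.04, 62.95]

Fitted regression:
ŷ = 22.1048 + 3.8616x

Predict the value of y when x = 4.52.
ŷ = 39.5592

x = 4.52 lies inside the observed range [1.14, 9.71], so the fitted equation applies directly:

ŷ = 22.1048 + 3.8616 × 4.52
ŷ = 22.1048 + 17.4544
ŷ = 39.5592

This is a point prediction; actual observations scatter around it by roughly the residual standard deviation.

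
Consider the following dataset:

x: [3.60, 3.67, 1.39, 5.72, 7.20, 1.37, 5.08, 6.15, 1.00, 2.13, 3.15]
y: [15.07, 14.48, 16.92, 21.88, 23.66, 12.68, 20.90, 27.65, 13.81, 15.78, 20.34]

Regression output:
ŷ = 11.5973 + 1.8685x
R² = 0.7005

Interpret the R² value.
About 70.05% of the variability in y is accounted for by the regression on x (R² = 0.7005) — a strong linear fit.

R² (coefficient of determination) measures the proportion of variance in y explained by the regression model.

Here R² = 0.7005:
- Explained: 70.05% of the variation in y
- Unexplained (residual): 100% − 70.05% = 29.95%
- Rule of thumb (below 0.3 weak; 0.3 to below 0.7 moderate; 0.7 and above strong) → strong

Note: R² says nothing about causation, and a high R² does not by itself mean the linear form is appropriate — check the residuals.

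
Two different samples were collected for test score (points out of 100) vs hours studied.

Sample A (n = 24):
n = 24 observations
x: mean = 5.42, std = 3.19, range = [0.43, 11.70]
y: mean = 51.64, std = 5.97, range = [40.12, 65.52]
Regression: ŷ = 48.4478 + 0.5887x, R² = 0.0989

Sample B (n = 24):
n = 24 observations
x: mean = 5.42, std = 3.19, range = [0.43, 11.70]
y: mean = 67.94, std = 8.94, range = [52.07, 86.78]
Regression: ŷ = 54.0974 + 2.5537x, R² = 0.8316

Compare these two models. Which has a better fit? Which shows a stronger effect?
Model B has the better fit (R² = 0.8316 vs 0.0989). Model B shows the stronger effect (|β₁| = 2.5537 vs 0.5887).

Model Comparison:

Fit — compare R²:
- Model A: R² = 0.0989 → 9.89% of variance in test score explained
- Model B: R² = 0.8316 → 83.16% of variance in test score explained
- 0.8316 > 0.0989 → Model B has the better fit

Effect size (slope magnitude):
- Model A: β₁ = 0.5887 → predicted test score rises 0.5887 points per additional hour of study time
- Model B: β₁ = 2.5537 → predicted test score rises 2.5537 points per additional hour of study time
- |0.5887| < |2.5537| → Model B shows the stronger marginal effect

Notes:
- A better fit (higher R²) doesn't necessarily mean a more important relationship.
- R² measures how tightly points cluster around the line; β₁ measures how steep the line is — they answer different questions.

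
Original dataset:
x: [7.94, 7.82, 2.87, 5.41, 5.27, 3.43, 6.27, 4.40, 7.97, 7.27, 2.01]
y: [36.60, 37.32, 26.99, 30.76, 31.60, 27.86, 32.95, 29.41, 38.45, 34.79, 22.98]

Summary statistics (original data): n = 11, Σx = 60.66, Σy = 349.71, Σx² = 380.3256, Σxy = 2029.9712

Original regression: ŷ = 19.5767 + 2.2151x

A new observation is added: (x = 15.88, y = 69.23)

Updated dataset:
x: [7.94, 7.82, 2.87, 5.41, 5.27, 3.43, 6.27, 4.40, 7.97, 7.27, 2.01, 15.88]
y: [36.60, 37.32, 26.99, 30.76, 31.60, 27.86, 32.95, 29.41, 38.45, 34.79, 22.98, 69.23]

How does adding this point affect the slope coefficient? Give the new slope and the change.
Adding the point moves β₁ from 2.2151 to 3.1684, i.e. it increases by 0.9533 (+43.0%).

x = 15.88 lies well outside the original x-range [2.01, 7.97] (x̄ ≈ 5.51), so this observation has high leverage and can move the slope substantially.

Step 1: Update the sums with the new point (n goes from 11 to 12)
Σx  = 60.66 + 15.88 = 76.54
Σy  = 349.71 + 69.23 = 418.94
Σx² = 380.3256 + 15.88² = 380.3256 + 252.1744 = 632.5000
Σxy = 2029.9712 + 15.88×69.23 = 2029.9712 + 1099.3724 = 3129.3436

Step 2: Recompute the slope with b₁ = (nΣxy − ΣxΣy) / (nΣx² − (Σx)²)
Numerator   = 12×3129.3436 − 76.54×418.94 = 37552.1232 − 32065.6676 = 5486.4556
Denominator = 12×632.5000 − 76.54² = 7590.0000 − 5858.3716 = 1731.6284
b₁(new) = 5486.4556 / 1731.6284 = 3.1684

(Same formula on the original sums: (11×2029.9712 − 60.66×349.71) / (11×380.3256 − 60.66²) = 1116.2746 / 503.9460 = 2.2151, matching the given fit.)

Step 3: Change in slope
Δβ₁ = 3.1684 − 2.2151 = +0.9533
Relative change = +0.9533 / 2.2151 × 100% = +43.0%
→ the slope increases when the point is added.

A high-leverage point only changes the slope if it is off the original line; here y = 69.23 is above the original trend, so the slope increases.
In practice: examine leverage (hᵢ) and Cook's distance rather than deleting it automatically.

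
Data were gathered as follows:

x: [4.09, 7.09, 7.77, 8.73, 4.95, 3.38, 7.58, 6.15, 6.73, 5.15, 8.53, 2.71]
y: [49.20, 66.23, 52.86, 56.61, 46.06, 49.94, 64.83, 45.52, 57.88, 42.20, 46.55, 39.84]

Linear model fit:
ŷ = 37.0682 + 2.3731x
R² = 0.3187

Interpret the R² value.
About 31.87% of the variability in y is accounted for by the regression on x (R² = 0.3187) — a moderate linear fit.

R² (coefficient of determination) measures the proportion of variance in y explained by the regression model.

Here R² = 0.3187:
- Explained: 31.87% of the variation in y
- Unexplained (residual): 100% − 31.87% = 68.13%
- Rule of thumb (below 0.3 weak; 0.3 to below 0.7 moderate; 0.7 and above strong) → moderate

Note: R² never decreases when predictors are added, so it should not be used alone to compare models of different size.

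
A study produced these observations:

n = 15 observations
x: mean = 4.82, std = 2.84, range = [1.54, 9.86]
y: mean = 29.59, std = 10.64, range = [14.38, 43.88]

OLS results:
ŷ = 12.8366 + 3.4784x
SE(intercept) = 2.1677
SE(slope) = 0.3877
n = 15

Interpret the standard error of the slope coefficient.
SE(slope) = 0.3877 measures the uncertainty in the estimated slope. The coefficient is estimated precisely (SE/|β̂₁| = 11.1%).

SE(β̂₁) = s / √Sxx, where s is the residual standard deviation and Sxx = Σ(x − x̄)². It is the yardstick for how far β̂₁ = 3.4784 could plausibly be from the true slope.

Relative precision:
- SE / |β̂₁| = 0.3877 / 3.4784 = 11.1%
- Rule of thumb (under 20%: precise; 20% to under 50%: moderately precise; 50% or more: imprecise) → precise

Rough 95% range (±2 SE): 3.4784 ± 0.7754 → (2.7030, 4.2538).

What drives SE(β̂₁): more residual scatter → larger SE; wider spread of x values → smaller SE.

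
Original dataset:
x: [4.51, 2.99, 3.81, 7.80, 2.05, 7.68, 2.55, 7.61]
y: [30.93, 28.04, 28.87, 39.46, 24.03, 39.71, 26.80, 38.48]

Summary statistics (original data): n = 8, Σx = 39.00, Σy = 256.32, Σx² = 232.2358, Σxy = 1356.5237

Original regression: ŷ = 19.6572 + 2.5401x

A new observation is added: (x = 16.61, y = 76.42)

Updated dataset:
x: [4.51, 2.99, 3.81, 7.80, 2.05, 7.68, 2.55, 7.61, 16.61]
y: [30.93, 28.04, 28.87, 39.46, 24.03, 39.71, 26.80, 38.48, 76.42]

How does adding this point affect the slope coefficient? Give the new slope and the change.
New slope β₁ = 3.4640 versus 2.5401 before: a change of +0.9239 (+36.4%).

The new point has HIGH LEVERAGE: x = 16.61 is far from the original mean x̄ = 39.00/8 ≈ 4.88 (original range [2.05, 7.80]).

Step 1: Update the sums with the new point (n goes from 8 to 9)
Σx  = 39.00 + 16.61 = 55.61
Σy  = 256.32 + 76.42 = 332.74
Σx² = 232.2358 + 16.61² = 232.2358 + 275.8921 = 508.1279
Σxy = 1356.5237 + 16.61×76.42 = 1356.5237 + 1269.3362 = 2625.8599

Step 2: Recompute the slope with b₁ = (nΣxy − ΣxΣy) / (nΣx² − (Σx)²)
Numerator   = 9×2625.8599 − 55.61×332.74 = 23632.7391 − 18503.6714 = 5129.0677
Denominator = 9×508.1279 − 55.61² = 4573.1511 − 3092.4721 = 1480.6790
b₁(new) = 5129.0677 / 1480.6790 = 3.4640

(Same formula on the original sums: (8×1356.5237 − 39.00×256.32) / (8×232.2358 − 39.00²) = 855.7096 / 336.8864 = 2.5401, matching the given fit.)

Step 3: Change in slope
Δβ₁ = 3.4640 − 2.5401 = +0.9239
Relative change = +0.9239 / 2.5401 × 100% = +36.4%
→ the slope increases when the point is added.

A high-leverage point only changes the slope if it is off the original line; here y = 76.42 is above the original trend, so the slope increases.
In practice: investigate whether it comes from the same population as the rest of the sample.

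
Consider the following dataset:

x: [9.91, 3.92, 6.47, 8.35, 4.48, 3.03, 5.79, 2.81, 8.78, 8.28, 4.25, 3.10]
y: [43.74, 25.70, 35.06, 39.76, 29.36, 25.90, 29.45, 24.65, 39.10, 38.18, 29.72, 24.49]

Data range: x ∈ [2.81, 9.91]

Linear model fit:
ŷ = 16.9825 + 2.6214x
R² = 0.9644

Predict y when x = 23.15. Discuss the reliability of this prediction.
ŷ = 77.6679 (extrapolation — x = 23.15 lies outside [2.81, 9.91], so reliability is low).

Prediction calculation:
ŷ = 16.9825 + 2.6214 × 23.15
ŷ = 77.6679

Reliability:
- Data range: x ∈ [2.81, 9.91]
- Prediction point: x = 23.15 is 13.24 units above the observed range → this is EXTRAPOLATION, not interpolation

Why that matters here:
- R² describes fit only over the sampled x values; it says nothing about behaviour beyond them
- The linear relationship may not hold outside the observed range
- There are no observations near this x to validate the fitted line there

Report the number if required, but flag clearly that it is an extrapolation.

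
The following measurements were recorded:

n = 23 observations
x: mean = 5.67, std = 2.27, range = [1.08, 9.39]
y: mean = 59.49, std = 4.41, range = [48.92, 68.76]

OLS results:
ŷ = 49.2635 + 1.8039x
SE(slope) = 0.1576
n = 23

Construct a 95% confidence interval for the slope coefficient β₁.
The 95% CI for β₁ is (1.4762, 2.1316)

Confidence interval for the slope:

The 95% CI for β₁ is: β̂₁ ± t*(α/2, n-2) × SE(β̂₁)

Step 1: Find critical t-value
- Confidence level = 0.95
- Degrees of freedom = n - 2 = 23 - 2 = 21
- t*(α/2, 21) = 2.0796

Step 2: Calculate margin of error
Margin = 2.0796 × 0.1576 = 0.3277

Step 3: Construct interval
CI = 1.8039 ± 0.3277
CI = (1.4762, 2.1316)

Interpretation: each one-unit increase in x is associated with a change in mean y of between 1.4762 and 2.1316, with 95% confidence.
Both endpoints are positive, so the data support a genuinely positive slope at this confidence level.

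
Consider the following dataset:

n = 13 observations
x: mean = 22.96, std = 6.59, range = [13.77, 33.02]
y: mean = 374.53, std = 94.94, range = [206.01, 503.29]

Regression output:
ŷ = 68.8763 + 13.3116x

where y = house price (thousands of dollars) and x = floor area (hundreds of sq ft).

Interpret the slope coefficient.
For each additional hundred sq ft of floor area, predicted house price increases by approximately 13.3116 thousand dollars.

The slope β₁ = 13.3116 gives the rate at which the fitted house price changes with floor area.

Interpretation:
- Floor area up by 1 hundred sq ft → predicted house price increases by 13.3116 thousand dollars
- This is a linear approximation: the same per-unit change is assumed across the whole observed x range
- The slope describes association in these data, not necessarily a causal effect

The intercept β₀ = 68.8763 is the predicted house price when floor area = 0; since the smallest observed x is 13.77, this is an extrapolation and mainly anchors the line.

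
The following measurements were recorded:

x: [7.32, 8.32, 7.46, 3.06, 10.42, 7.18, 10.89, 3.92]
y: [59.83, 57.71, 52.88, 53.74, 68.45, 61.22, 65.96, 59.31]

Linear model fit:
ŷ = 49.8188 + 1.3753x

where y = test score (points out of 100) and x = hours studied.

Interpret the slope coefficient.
For each additional hour of study time, predicted test score increases by approximately 1.3753 points.

The slope β₁ = 1.3753 gives the rate at which the fitted test score changes with study time.

Interpretation:
- Study time up by 1 hour → predicted test score increases by 1.3753 points
- This is a linear approximation: the same per-unit change is assumed across the whole observed x range

(β₀ = 49.8188 is the fitted value at x = 0 and is not part of the slope interpretation.)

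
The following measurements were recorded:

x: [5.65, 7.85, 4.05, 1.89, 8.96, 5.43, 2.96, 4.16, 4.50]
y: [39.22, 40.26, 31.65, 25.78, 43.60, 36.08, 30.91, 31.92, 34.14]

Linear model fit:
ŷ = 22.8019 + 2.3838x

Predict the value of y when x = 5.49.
ŷ = 35.8890

To predict y for x = 5.49, substitute into the regression equation:

ŷ = 22.8019 + 2.3838 × 5.49
ŷ = 22.8019 + 13.0871
ŷ = 35.8890

This is the fitted mean response at that x — an individual observation would come with a wider prediction interval.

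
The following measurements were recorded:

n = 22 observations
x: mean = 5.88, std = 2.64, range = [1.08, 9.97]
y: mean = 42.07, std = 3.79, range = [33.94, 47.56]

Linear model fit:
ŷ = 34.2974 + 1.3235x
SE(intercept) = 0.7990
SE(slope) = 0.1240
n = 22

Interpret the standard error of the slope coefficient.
The slope 1.3235 is pinned down to within about ±0.1240 (one SE) by these data — relative uncertainty 9.4%, i.e. precise.

SE(β̂₁) = 0.1240 says: if we drew many samples of n = 22 from the same population and refit each time, the fitted slopes would scatter with a standard deviation of roughly 0.1240 around the true β₁.

Relative precision:
- SE / |β̂₁| = 0.1240 / 1.3235 = 9.4%
- Rule of thumb (under 20%: precise; 20% to under 50%: moderately precise; 50% or more: imprecise) → precise

Rough 95% range (±2 SE): 1.3235 ± 0.2480 → (1.0755, 1.5715).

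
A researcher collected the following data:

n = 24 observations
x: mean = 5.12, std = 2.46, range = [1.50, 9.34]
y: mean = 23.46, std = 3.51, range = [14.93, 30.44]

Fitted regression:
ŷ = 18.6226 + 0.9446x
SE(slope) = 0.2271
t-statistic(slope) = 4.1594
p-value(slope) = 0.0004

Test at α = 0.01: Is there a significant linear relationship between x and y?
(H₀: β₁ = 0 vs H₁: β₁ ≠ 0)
Reject H₀: p-value = 0.0004 < α = 0.01. The linear relationship is significant at the 1% level.

Hypothesis test for the slope coefficient:

H₀: β₁ = 0 (no linear relationship)
H₁: β₁ ≠ 0 (linear relationship exists)

Test statistic: t = β̂₁ / SE(β̂₁) = 0.9446 / 0.2271 = 4.1594

With df = 22, the two-sided p-value for |t| = 4.1594 is 0.0004.

Decision rule: reject H₀ if p-value < α.
p-value = 0.0004 < α = 0.01 → reject H₀.

At α = 0.01 the data do provide convincing evidence of a nonzero slope.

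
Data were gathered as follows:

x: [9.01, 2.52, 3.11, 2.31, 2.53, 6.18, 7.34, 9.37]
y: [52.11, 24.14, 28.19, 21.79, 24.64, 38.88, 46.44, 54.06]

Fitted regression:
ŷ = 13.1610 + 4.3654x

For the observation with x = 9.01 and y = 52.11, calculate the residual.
Residual = -0.3833

The residual is the difference between the actual value and the predicted value:

Residual = y - ŷ

Step 1: Calculate predicted value
ŷ = 13.1610 + 4.3654 × 9.01
ŷ = 52.4933

Step 2: Calculate residual
Residual = 52.11 - 52.4933
Residual = -0.3833

Interpretation: the model overestimates the actual value by 0.3833 at this point (negative residual → observation lies below the fitted line).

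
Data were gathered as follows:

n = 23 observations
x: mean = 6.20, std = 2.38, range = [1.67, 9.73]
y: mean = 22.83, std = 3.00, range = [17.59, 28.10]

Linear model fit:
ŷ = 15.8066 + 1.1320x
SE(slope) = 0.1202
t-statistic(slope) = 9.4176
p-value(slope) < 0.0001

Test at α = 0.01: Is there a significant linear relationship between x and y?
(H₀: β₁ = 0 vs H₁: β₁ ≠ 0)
Reject H₀: p-value < 0.0001 < α = 0.01. The linear relationship is significant at the 1% level.

Hypothesis test for the slope coefficient:

H₀: β₁ = 0 (no linear relationship)
H₁: β₁ ≠ 0 (linear relationship exists)

Test statistic: t = β̂₁ / SE(β̂₁) = 1.1320 / 0.1202 = 9.4176

The p-value (<0.0001) is the probability, under H₀, of a t-statistic at least as extreme as |t| = 9.4176 (two-sided, df = n − 2 = 21).

Decision rule: reject H₀ if p-value < α.
p-value < 0.0001 < α = 0.01 → reject H₀.

There is sufficient evidence at the 1% significance level to conclude that a linear relationship exists between x and y.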